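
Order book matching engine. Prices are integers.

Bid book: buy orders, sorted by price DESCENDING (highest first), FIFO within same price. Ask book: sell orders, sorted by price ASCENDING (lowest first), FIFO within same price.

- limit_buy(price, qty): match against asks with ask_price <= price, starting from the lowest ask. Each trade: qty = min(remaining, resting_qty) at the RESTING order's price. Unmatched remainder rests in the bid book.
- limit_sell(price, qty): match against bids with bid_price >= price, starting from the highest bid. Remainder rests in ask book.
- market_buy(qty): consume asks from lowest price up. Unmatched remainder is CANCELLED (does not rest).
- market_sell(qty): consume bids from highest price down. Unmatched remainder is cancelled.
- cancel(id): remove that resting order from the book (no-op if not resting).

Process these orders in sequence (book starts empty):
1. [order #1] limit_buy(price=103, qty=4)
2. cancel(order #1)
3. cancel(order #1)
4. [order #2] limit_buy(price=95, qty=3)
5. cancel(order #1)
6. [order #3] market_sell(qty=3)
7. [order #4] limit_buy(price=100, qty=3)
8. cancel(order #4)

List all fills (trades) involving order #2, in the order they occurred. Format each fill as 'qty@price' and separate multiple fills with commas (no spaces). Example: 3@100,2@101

Answer: 3@95

Derivation:
After op 1 [order #1] limit_buy(price=103, qty=4): fills=none; bids=[#1:4@103] asks=[-]
After op 2 cancel(order #1): fills=none; bids=[-] asks=[-]
After op 3 cancel(order #1): fills=none; bids=[-] asks=[-]
After op 4 [order #2] limit_buy(price=95, qty=3): fills=none; bids=[#2:3@95] asks=[-]
After op 5 cancel(order #1): fills=none; bids=[#2:3@95] asks=[-]
After op 6 [order #3] market_sell(qty=3): fills=#2x#3:3@95; bids=[-] asks=[-]
After op 7 [order #4] limit_buy(price=100, qty=3): fills=none; bids=[#4:3@100] asks=[-]
After op 8 cancel(order #4): fills=none; bids=[-] asks=[-]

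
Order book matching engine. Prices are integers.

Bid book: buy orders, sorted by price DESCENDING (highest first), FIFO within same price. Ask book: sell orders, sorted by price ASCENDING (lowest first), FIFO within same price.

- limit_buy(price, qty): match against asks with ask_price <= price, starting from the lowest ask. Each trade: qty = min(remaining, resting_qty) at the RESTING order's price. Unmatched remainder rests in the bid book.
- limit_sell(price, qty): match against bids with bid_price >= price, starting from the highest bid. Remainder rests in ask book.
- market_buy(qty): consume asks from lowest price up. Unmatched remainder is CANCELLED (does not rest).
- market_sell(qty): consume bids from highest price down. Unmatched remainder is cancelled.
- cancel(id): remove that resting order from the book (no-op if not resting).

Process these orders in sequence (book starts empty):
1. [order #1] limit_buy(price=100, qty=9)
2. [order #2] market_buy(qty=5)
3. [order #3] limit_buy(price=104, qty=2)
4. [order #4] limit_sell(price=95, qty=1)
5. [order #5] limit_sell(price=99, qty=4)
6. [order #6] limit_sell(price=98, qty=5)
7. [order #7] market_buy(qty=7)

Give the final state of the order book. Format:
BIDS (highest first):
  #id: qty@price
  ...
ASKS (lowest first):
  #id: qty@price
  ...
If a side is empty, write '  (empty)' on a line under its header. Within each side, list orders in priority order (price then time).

After op 1 [order #1] limit_buy(price=100, qty=9): fills=none; bids=[#1:9@100] asks=[-]
After op 2 [order #2] market_buy(qty=5): fills=none; bids=[#1:9@100] asks=[-]
After op 3 [order #3] limit_buy(price=104, qty=2): fills=none; bids=[#3:2@104 #1:9@100] asks=[-]
After op 4 [order #4] limit_sell(price=95, qty=1): fills=#3x#4:1@104; bids=[#3:1@104 #1:9@100] asks=[-]
After op 5 [order #5] limit_sell(price=99, qty=4): fills=#3x#5:1@104 #1x#5:3@100; bids=[#1:6@100] asks=[-]
After op 6 [order #6] limit_sell(price=98, qty=5): fills=#1x#6:5@100; bids=[#1:1@100] asks=[-]
After op 7 [order #7] market_buy(qty=7): fills=none; bids=[#1:1@100] asks=[-]

Answer: BIDS (highest first):
  #1: 1@100
ASKS (lowest first):
  (empty)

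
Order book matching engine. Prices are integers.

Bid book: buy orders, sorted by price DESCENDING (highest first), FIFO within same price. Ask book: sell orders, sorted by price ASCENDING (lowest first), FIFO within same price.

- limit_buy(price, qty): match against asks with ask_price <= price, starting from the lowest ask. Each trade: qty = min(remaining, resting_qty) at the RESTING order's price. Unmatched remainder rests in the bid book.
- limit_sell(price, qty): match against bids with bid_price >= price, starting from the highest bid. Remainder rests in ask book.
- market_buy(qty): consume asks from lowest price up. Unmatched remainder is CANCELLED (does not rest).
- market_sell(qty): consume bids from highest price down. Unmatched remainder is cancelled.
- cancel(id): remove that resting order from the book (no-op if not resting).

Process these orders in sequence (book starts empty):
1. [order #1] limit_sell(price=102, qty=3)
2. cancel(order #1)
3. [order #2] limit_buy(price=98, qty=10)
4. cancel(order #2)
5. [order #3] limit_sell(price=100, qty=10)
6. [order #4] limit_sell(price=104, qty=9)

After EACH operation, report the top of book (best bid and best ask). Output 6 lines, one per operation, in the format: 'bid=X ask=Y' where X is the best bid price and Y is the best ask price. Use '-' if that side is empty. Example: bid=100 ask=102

Answer: bid=- ask=102
bid=- ask=-
bid=98 ask=-
bid=- ask=-
bid=- ask=100
bid=- ask=100

Derivation:
After op 1 [order #1] limit_sell(price=102, qty=3): fills=none; bids=[-] asks=[#1:3@102]
After op 2 cancel(order #1): fills=none; bids=[-] asks=[-]
After op 3 [order #2] limit_buy(price=98, qty=10): fills=none; bids=[#2:10@98] asks=[-]
After op 4 cancel(order #2): fills=none; bids=[-] asks=[-]
After op 5 [order #3] limit_sell(price=100, qty=10): fills=none; bids=[-] asks=[#3:10@100]
After op 6 [order #4] limit_sell(price=104, qty=9): fills=none; bids=[-] asks=[#3:10@100 #4:9@104]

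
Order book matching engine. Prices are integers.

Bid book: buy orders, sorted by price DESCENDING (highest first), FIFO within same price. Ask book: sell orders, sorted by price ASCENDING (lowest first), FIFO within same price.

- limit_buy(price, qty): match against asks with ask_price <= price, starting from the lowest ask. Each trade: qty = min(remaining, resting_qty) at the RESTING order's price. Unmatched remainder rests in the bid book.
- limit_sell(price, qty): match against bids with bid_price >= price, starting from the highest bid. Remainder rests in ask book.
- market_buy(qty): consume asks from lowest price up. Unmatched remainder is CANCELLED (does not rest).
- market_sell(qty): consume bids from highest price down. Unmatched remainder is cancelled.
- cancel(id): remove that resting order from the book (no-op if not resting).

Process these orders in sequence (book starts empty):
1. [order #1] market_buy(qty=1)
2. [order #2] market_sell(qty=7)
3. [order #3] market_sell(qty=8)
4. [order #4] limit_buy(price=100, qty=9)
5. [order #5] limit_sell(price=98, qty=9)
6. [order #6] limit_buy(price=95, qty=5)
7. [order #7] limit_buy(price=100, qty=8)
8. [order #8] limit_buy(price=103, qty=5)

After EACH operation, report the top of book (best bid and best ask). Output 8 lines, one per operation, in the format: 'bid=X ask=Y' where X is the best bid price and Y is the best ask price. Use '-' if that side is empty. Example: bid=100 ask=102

Answer: bid=- ask=-
bid=- ask=-
bid=- ask=-
bid=100 ask=-
bid=- ask=-
bid=95 ask=-
bid=100 ask=-
bid=103 ask=-

Derivation:
After op 1 [order #1] market_buy(qty=1): fills=none; bids=[-] asks=[-]
After op 2 [order #2] market_sell(qty=7): fills=none; bids=[-] asks=[-]
After op 3 [order #3] market_sell(qty=8): fills=none; bids=[-] asks=[-]
After op 4 [order #4] limit_buy(price=100, qty=9): fills=none; bids=[#4:9@100] asks=[-]
After op 5 [order #5] limit_sell(price=98, qty=9): fills=#4x#5:9@100; bids=[-] asks=[-]
After op 6 [order #6] limit_buy(price=95, qty=5): fills=none; bids=[#6:5@95] asks=[-]
After op 7 [order #7] limit_buy(price=100, qty=8): fills=none; bids=[#7:8@100 #6:5@95] asks=[-]
After op 8 [order #8] limit_buy(price=103, qty=5): fills=none; bids=[#8:5@103 #7:8@100 #6:5@95] asks=[-]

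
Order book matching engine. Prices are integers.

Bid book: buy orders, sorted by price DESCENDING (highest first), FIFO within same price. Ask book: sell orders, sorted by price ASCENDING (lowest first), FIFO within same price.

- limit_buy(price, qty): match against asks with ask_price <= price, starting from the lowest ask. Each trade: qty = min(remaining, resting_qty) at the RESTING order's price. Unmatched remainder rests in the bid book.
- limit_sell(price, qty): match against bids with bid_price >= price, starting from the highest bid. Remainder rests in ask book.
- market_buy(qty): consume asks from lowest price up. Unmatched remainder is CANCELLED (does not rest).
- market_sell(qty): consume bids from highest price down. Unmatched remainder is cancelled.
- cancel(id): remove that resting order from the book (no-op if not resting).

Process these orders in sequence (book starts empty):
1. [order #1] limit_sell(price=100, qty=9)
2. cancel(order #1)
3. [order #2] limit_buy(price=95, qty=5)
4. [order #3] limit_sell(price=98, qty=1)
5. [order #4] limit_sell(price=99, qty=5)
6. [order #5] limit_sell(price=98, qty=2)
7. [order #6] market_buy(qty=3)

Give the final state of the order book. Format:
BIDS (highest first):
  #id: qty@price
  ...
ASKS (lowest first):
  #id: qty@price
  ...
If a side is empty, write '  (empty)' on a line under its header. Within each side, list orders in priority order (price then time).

After op 1 [order #1] limit_sell(price=100, qty=9): fills=none; bids=[-] asks=[#1:9@100]
After op 2 cancel(order #1): fills=none; bids=[-] asks=[-]
After op 3 [order #2] limit_buy(price=95, qty=5): fills=none; bids=[#2:5@95] asks=[-]
After op 4 [order #3] limit_sell(price=98, qty=1): fills=none; bids=[#2:5@95] asks=[#3:1@98]
After op 5 [order #4] limit_sell(price=99, qty=5): fills=none; bids=[#2:5@95] asks=[#3:1@98 #4:5@99]
After op 6 [order #5] limit_sell(price=98, qty=2): fills=none; bids=[#2:5@95] asks=[#3:1@98 #5:2@98 #4:5@99]
After op 7 [order #6] market_buy(qty=3): fills=#6x#3:1@98 #6x#5:2@98; bids=[#2:5@95] asks=[#4:5@99]

Answer: BIDS (highest first):
  #2: 5@95
ASKS (lowest first):
  #4: 5@99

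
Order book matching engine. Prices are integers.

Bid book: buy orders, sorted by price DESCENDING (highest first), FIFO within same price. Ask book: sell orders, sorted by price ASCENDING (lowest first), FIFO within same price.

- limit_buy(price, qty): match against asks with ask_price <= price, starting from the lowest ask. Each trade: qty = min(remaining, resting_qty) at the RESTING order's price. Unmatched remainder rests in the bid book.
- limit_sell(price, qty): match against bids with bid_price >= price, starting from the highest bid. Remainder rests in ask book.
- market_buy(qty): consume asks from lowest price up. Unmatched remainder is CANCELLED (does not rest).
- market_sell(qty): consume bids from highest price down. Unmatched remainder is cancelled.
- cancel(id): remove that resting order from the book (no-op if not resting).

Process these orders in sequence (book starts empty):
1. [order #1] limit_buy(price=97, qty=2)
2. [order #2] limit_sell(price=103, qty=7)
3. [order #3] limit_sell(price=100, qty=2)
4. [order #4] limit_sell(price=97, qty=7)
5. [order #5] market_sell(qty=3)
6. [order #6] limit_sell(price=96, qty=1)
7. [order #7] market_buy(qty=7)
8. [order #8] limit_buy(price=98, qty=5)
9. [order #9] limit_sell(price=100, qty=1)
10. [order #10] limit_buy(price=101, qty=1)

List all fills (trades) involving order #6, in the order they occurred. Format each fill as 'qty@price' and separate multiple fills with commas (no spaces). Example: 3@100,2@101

After op 1 [order #1] limit_buy(price=97, qty=2): fills=none; bids=[#1:2@97] asks=[-]
After op 2 [order #2] limit_sell(price=103, qty=7): fills=none; bids=[#1:2@97] asks=[#2:7@103]
After op 3 [order #3] limit_sell(price=100, qty=2): fills=none; bids=[#1:2@97] asks=[#3:2@100 #2:7@103]
After op 4 [order #4] limit_sell(price=97, qty=7): fills=#1x#4:2@97; bids=[-] asks=[#4:5@97 #3:2@100 #2:7@103]
After op 5 [order #5] market_sell(qty=3): fills=none; bids=[-] asks=[#4:5@97 #3:2@100 #2:7@103]
After op 6 [order #6] limit_sell(price=96, qty=1): fills=none; bids=[-] asks=[#6:1@96 #4:5@97 #3:2@100 #2:7@103]
After op 7 [order #7] market_buy(qty=7): fills=#7x#6:1@96 #7x#4:5@97 #7x#3:1@100; bids=[-] asks=[#3:1@100 #2:7@103]
After op 8 [order #8] limit_buy(price=98, qty=5): fills=none; bids=[#8:5@98] asks=[#3:1@100 #2:7@103]
After op 9 [order #9] limit_sell(price=100, qty=1): fills=none; bids=[#8:5@98] asks=[#3:1@100 #9:1@100 #2:7@103]
After op 10 [order #10] limit_buy(price=101, qty=1): fills=#10x#3:1@100; bids=[#8:5@98] asks=[#9:1@100 #2:7@103]

Answer: 1@96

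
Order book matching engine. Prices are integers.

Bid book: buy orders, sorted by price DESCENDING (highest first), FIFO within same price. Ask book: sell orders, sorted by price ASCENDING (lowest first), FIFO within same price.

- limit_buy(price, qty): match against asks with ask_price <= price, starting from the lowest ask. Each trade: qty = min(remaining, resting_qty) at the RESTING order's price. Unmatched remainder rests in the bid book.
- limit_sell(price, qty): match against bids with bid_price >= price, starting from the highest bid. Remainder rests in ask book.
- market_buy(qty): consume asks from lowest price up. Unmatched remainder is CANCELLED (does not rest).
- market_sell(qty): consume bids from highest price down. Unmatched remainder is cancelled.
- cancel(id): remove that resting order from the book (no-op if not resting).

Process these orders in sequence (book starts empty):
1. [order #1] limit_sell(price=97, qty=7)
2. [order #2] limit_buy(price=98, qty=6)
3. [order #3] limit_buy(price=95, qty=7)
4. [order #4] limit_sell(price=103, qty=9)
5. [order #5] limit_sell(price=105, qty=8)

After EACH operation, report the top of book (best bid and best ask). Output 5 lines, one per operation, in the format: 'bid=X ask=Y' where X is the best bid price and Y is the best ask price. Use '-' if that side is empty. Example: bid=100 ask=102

After op 1 [order #1] limit_sell(price=97, qty=7): fills=none; bids=[-] asks=[#1:7@97]
After op 2 [order #2] limit_buy(price=98, qty=6): fills=#2x#1:6@97; bids=[-] asks=[#1:1@97]
After op 3 [order #3] limit_buy(price=95, qty=7): fills=none; bids=[#3:7@95] asks=[#1:1@97]
After op 4 [order #4] limit_sell(price=103, qty=9): fills=none; bids=[#3:7@95] asks=[#1:1@97 #4:9@103]
After op 5 [order #5] limit_sell(price=105, qty=8): fills=none; bids=[#3:7@95] asks=[#1:1@97 #4:9@103 #5:8@105]

Answer: bid=- ask=97
bid=- ask=97
bid=95 ask=97
bid=95 ask=97
bid=95 ask=97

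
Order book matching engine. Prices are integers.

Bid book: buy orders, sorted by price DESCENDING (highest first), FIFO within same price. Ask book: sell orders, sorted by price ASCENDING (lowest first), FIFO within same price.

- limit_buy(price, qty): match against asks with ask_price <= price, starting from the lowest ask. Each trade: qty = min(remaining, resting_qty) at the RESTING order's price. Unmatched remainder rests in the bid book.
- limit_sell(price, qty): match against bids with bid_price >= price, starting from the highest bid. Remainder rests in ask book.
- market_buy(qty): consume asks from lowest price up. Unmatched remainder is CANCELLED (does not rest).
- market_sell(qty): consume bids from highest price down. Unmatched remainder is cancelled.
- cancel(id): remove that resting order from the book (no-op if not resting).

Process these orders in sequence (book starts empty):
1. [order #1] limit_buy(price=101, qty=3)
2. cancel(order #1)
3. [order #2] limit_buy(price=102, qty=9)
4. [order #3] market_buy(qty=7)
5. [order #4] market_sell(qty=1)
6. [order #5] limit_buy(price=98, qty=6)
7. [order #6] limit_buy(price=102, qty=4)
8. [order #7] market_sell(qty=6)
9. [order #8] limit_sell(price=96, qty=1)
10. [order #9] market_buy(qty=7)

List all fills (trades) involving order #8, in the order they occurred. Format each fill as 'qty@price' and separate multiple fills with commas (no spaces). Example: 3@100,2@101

Answer: 1@102

Derivation:
After op 1 [order #1] limit_buy(price=101, qty=3): fills=none; bids=[#1:3@101] asks=[-]
After op 2 cancel(order #1): fills=none; bids=[-] asks=[-]
After op 3 [order #2] limit_buy(price=102, qty=9): fills=none; bids=[#2:9@102] asks=[-]
After op 4 [order #3] market_buy(qty=7): fills=none; bids=[#2:9@102] asks=[-]
After op 5 [order #4] market_sell(qty=1): fills=#2x#4:1@102; bids=[#2:8@102] asks=[-]
After op 6 [order #5] limit_buy(price=98, qty=6): fills=none; bids=[#2:8@102 #5:6@98] asks=[-]
After op 7 [order #6] limit_buy(price=102, qty=4): fills=none; bids=[#2:8@102 #6:4@102 #5:6@98] asks=[-]
After op 8 [order #7] market_sell(qty=6): fills=#2x#7:6@102; bids=[#2:2@102 #6:4@102 #5:6@98] asks=[-]
After op 9 [order #8] limit_sell(price=96, qty=1): fills=#2x#8:1@102; bids=[#2:1@102 #6:4@102 #5:6@98] asks=[-]
After op 10 [order #9] market_buy(qty=7): fills=none; bids=[#2:1@102 #6:4@102 #5:6@98] asks=[-]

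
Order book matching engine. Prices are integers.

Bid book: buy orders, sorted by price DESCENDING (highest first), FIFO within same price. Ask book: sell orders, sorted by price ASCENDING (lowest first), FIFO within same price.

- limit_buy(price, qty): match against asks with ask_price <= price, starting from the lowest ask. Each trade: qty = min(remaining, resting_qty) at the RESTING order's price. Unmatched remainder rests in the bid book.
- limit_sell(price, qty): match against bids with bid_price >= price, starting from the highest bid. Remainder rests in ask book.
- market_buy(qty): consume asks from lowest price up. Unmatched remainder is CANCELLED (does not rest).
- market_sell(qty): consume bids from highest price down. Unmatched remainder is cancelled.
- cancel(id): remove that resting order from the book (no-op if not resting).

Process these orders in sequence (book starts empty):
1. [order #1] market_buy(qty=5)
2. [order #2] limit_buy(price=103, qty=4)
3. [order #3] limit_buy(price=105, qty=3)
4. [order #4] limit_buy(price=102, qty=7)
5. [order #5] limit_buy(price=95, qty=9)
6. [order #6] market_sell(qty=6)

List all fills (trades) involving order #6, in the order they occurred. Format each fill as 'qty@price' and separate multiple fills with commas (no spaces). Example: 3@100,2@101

Answer: 3@105,3@103

Derivation:
After op 1 [order #1] market_buy(qty=5): fills=none; bids=[-] asks=[-]
After op 2 [order #2] limit_buy(price=103, qty=4): fills=none; bids=[#2:4@103] asks=[-]
After op 3 [order #3] limit_buy(price=105, qty=3): fills=none; bids=[#3:3@105 #2:4@103] asks=[-]
After op 4 [order #4] limit_buy(price=102, qty=7): fills=none; bids=[#3:3@105 #2:4@103 #4:7@102] asks=[-]
After op 5 [order #5] limit_buy(price=95, qty=9): fills=none; bids=[#3:3@105 #2:4@103 #4:7@102 #5:9@95] asks=[-]
After op 6 [order #6] market_sell(qty=6): fills=#3x#6:3@105 #2x#6:3@103; bids=[#2:1@103 #4:7@102 #5:9@95] asks=[-]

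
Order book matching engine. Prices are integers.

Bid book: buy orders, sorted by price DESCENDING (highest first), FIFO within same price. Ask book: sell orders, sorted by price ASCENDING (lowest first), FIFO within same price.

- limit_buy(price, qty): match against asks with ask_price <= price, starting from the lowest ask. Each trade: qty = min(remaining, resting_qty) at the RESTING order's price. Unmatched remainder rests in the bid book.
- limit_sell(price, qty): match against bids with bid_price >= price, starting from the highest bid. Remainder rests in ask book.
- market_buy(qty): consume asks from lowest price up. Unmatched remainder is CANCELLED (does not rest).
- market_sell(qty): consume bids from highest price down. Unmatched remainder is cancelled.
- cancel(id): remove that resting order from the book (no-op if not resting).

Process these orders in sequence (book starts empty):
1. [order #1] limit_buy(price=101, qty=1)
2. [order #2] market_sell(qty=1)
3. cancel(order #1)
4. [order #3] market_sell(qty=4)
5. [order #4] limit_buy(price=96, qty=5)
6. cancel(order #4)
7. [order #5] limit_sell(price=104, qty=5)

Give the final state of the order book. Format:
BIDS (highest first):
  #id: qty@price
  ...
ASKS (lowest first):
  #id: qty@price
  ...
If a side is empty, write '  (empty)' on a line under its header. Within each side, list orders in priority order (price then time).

After op 1 [order #1] limit_buy(price=101, qty=1): fills=none; bids=[#1:1@101] asks=[-]
After op 2 [order #2] market_sell(qty=1): fills=#1x#2:1@101; bids=[-] asks=[-]
After op 3 cancel(order #1): fills=none; bids=[-] asks=[-]
After op 4 [order #3] market_sell(qty=4): fills=none; bids=[-] asks=[-]
After op 5 [order #4] limit_buy(price=96, qty=5): fills=none; bids=[#4:5@96] asks=[-]
After op 6 cancel(order #4): fills=none; bids=[-] asks=[-]
After op 7 [order #5] limit_sell(price=104, qty=5): fills=none; bids=[-] asks=[#5:5@104]

Answer: BIDS (highest first):
  (empty)
ASKS (lowest first):
  #5: 5@104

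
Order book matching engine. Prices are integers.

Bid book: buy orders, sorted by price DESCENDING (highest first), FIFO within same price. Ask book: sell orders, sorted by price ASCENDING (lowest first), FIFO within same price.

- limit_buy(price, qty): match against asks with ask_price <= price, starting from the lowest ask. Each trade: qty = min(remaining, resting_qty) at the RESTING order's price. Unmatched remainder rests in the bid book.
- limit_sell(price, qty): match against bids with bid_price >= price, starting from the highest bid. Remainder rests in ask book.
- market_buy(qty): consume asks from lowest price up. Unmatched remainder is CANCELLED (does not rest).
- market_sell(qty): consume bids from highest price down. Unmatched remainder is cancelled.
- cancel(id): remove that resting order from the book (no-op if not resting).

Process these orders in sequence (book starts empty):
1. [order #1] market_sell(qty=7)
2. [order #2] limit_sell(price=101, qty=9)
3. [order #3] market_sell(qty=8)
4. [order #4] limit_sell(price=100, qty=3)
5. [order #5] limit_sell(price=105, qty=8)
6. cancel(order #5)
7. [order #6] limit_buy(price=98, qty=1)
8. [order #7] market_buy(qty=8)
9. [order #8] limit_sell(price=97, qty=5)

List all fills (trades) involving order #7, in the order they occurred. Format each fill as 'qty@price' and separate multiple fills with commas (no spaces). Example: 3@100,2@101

After op 1 [order #1] market_sell(qty=7): fills=none; bids=[-] asks=[-]
After op 2 [order #2] limit_sell(price=101, qty=9): fills=none; bids=[-] asks=[#2:9@101]
After op 3 [order #3] market_sell(qty=8): fills=none; bids=[-] asks=[#2:9@101]
After op 4 [order #4] limit_sell(price=100, qty=3): fills=none; bids=[-] asks=[#4:3@100 #2:9@101]
After op 5 [order #5] limit_sell(price=105, qty=8): fills=none; bids=[-] asks=[#4:3@100 #2:9@101 #5:8@105]
After op 6 cancel(order #5): fills=none; bids=[-] asks=[#4:3@100 #2:9@101]
After op 7 [order #6] limit_buy(price=98, qty=1): fills=none; bids=[#6:1@98] asks=[#4:3@100 #2:9@101]
After op 8 [order #7] market_buy(qty=8): fills=#7x#4:3@100 #7x#2:5@101; bids=[#6:1@98] asks=[#2:4@101]
After op 9 [order #8] limit_sell(price=97, qty=5): fills=#6x#8:1@98; bids=[-] asks=[#8:4@97 #2:4@101]

Answer: 3@100,5@101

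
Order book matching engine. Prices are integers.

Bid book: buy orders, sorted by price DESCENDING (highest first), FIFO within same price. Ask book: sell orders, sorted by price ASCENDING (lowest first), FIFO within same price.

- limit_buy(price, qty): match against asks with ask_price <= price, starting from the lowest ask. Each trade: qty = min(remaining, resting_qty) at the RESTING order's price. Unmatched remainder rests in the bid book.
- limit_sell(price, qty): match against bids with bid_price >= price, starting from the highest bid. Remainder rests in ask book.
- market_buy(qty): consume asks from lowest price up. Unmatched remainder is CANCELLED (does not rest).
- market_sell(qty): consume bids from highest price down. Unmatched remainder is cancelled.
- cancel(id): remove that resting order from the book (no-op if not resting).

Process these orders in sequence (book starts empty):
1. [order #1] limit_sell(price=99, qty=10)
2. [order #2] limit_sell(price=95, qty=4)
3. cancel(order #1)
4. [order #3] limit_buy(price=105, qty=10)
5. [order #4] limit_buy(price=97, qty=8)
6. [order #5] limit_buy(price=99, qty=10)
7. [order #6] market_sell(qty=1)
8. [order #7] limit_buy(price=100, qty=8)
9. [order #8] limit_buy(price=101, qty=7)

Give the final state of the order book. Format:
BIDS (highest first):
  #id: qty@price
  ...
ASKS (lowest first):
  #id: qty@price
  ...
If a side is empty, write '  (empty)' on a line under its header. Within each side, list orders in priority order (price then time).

After op 1 [order #1] limit_sell(price=99, qty=10): fills=none; bids=[-] asks=[#1:10@99]
After op 2 [order #2] limit_sell(price=95, qty=4): fills=none; bids=[-] asks=[#2:4@95 #1:10@99]
After op 3 cancel(order #1): fills=none; bids=[-] asks=[#2:4@95]
After op 4 [order #3] limit_buy(price=105, qty=10): fills=#3x#2:4@95; bids=[#3:6@105] asks=[-]
After op 5 [order #4] limit_buy(price=97, qty=8): fills=none; bids=[#3:6@105 #4:8@97] asks=[-]
After op 6 [order #5] limit_buy(price=99, qty=10): fills=none; bids=[#3:6@105 #5:10@99 #4:8@97] asks=[-]
After op 7 [order #6] market_sell(qty=1): fills=#3x#6:1@105; bids=[#3:5@105 #5:10@99 #4:8@97] asks=[-]
After op 8 [order #7] limit_buy(price=100, qty=8): fills=none; bids=[#3:5@105 #7:8@100 #5:10@99 #4:8@97] asks=[-]
After op 9 [order #8] limit_buy(price=101, qty=7): fills=none; bids=[#3:5@105 #8:7@101 #7:8@100 #5:10@99 #4:8@97] asks=[-]

Answer: BIDS (highest first):
  #3: 5@105
  #8: 7@101
  #7: 8@100
  #5: 10@99
  #4: 8@97
ASKS (lowest first):
  (empty)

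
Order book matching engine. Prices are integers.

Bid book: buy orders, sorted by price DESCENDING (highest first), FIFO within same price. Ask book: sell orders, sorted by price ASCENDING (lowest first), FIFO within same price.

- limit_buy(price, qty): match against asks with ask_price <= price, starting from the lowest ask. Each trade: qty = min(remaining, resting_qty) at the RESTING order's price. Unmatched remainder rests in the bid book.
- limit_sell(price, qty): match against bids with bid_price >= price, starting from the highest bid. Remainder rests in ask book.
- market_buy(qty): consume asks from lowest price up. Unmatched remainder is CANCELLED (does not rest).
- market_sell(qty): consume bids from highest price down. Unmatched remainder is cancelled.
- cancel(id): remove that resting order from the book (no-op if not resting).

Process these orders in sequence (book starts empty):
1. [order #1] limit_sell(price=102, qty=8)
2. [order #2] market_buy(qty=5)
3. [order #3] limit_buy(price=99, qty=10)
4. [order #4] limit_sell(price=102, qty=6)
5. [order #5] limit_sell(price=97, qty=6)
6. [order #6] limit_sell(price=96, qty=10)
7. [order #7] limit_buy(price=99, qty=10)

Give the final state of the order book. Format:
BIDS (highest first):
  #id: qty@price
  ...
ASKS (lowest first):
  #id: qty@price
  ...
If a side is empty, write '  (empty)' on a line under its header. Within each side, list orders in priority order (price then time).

Answer: BIDS (highest first):
  #7: 4@99
ASKS (lowest first):
  #1: 3@102
  #4: 6@102

Derivation:
After op 1 [order #1] limit_sell(price=102, qty=8): fills=none; bids=[-] asks=[#1:8@102]
After op 2 [order #2] market_buy(qty=5): fills=#2x#1:5@102; bids=[-] asks=[#1:3@102]
After op 3 [order #3] limit_buy(price=99, qty=10): fills=none; bids=[#3:10@99] asks=[#1:3@102]
After op 4 [order #4] limit_sell(price=102, qty=6): fills=none; bids=[#3:10@99] asks=[#1:3@102 #4:6@102]
After op 5 [order #5] limit_sell(price=97, qty=6): fills=#3x#5:6@99; bids=[#3:4@99] asks=[#1:3@102 #4:6@102]
After op 6 [order #6] limit_sell(price=96, qty=10): fills=#3x#6:4@99; bids=[-] asks=[#6:6@96 #1:3@102 #4:6@102]
After op 7 [order #7] limit_buy(price=99, qty=10): fills=#7x#6:6@96; bids=[#7:4@99] asks=[#1:3@102 #4:6@102]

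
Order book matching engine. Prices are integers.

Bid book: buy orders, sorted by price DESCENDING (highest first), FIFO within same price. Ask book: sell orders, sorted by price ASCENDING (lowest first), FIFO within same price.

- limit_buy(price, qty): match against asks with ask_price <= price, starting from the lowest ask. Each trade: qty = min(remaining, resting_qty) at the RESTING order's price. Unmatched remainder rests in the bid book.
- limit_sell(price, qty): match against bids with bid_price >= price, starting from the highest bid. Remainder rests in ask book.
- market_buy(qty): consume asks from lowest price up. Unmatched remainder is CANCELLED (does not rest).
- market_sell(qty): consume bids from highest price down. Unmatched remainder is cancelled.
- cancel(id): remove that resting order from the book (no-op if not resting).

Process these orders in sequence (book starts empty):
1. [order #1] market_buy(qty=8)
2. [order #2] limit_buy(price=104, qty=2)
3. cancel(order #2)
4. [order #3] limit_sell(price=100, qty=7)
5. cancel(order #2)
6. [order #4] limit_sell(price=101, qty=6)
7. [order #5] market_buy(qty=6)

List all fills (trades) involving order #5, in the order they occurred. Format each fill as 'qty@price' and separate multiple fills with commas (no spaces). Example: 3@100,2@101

After op 1 [order #1] market_buy(qty=8): fills=none; bids=[-] asks=[-]
After op 2 [order #2] limit_buy(price=104, qty=2): fills=none; bids=[#2:2@104] asks=[-]
After op 3 cancel(order #2): fills=none; bids=[-] asks=[-]
After op 4 [order #3] limit_sell(price=100, qty=7): fills=none; bids=[-] asks=[#3:7@100]
After op 5 cancel(order #2): fills=none; bids=[-] asks=[#3:7@100]
After op 6 [order #4] limit_sell(price=101, qty=6): fills=none; bids=[-] asks=[#3:7@100 #4:6@101]
After op 7 [order #5] market_buy(qty=6): fills=#5x#3:6@100; bids=[-] asks=[#3:1@100 #4:6@101]

Answer: 6@100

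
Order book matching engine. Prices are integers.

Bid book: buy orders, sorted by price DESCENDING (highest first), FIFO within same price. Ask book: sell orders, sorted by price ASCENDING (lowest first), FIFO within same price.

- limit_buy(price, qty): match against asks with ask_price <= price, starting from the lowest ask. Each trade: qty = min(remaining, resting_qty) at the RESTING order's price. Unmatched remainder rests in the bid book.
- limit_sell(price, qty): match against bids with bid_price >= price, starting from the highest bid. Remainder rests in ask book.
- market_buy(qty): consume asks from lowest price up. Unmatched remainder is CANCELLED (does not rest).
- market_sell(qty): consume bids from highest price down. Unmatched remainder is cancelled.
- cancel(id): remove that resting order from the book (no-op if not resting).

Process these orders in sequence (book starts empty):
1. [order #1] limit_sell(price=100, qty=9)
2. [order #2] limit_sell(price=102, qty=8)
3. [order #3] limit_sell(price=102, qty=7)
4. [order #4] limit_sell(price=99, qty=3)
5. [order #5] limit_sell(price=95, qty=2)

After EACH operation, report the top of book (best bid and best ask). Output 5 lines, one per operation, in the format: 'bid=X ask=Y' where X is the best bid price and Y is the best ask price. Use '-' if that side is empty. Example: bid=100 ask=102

Answer: bid=- ask=100
bid=- ask=100
bid=- ask=100
bid=- ask=99
bid=- ask=95

Derivation:
After op 1 [order #1] limit_sell(price=100, qty=9): fills=none; bids=[-] asks=[#1:9@100]
After op 2 [order #2] limit_sell(price=102, qty=8): fills=none; bids=[-] asks=[#1:9@100 #2:8@102]
After op 3 [order #3] limit_sell(price=102, qty=7): fills=none; bids=[-] asks=[#1:9@100 #2:8@102 #3:7@102]
After op 4 [order #4] limit_sell(price=99, qty=3): fills=none; bids=[-] asks=[#4:3@99 #1:9@100 #2:8@102 #3:7@102]
After op 5 [order #5] limit_sell(price=95, qty=2): fills=none; bids=[-] asks=[#5:2@95 #4:3@99 #1:9@100 #2:8@102 #3:7@102]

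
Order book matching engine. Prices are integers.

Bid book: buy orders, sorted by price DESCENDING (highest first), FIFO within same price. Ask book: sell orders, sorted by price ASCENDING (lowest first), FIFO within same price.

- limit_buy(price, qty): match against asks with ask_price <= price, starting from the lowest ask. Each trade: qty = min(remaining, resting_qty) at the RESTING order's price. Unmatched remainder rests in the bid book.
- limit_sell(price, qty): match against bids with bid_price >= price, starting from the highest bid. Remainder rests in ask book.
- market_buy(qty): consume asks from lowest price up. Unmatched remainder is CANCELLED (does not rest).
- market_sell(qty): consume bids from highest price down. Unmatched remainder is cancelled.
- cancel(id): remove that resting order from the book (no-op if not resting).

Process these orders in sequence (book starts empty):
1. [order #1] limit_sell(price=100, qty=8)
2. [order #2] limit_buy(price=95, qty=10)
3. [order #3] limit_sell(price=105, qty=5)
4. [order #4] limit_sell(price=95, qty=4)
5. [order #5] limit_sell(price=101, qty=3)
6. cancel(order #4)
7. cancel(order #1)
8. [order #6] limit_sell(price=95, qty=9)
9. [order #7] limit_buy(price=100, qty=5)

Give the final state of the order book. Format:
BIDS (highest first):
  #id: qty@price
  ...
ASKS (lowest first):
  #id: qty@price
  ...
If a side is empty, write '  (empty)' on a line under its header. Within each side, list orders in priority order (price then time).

After op 1 [order #1] limit_sell(price=100, qty=8): fills=none; bids=[-] asks=[#1:8@100]
After op 2 [order #2] limit_buy(price=95, qty=10): fills=none; bids=[#2:10@95] asks=[#1:8@100]
After op 3 [order #3] limit_sell(price=105, qty=5): fills=none; bids=[#2:10@95] asks=[#1:8@100 #3:5@105]
After op 4 [order #4] limit_sell(price=95, qty=4): fills=#2x#4:4@95; bids=[#2:6@95] asks=[#1:8@100 #3:5@105]
After op 5 [order #5] limit_sell(price=101, qty=3): fills=none; bids=[#2:6@95] asks=[#1:8@100 #5:3@101 #3:5@105]
After op 6 cancel(order #4): fills=none; bids=[#2:6@95] asks=[#1:8@100 #5:3@101 #3:5@105]
After op 7 cancel(order #1): fills=none; bids=[#2:6@95] asks=[#5:3@101 #3:5@105]
After op 8 [order #6] limit_sell(price=95, qty=9): fills=#2x#6:6@95; bids=[-] asks=[#6:3@95 #5:3@101 #3:5@105]
After op 9 [order #7] limit_buy(price=100, qty=5): fills=#7x#6:3@95; bids=[#7:2@100] asks=[#5:3@101 #3:5@105]

Answer: BIDS (highest first):
  #7: 2@100
ASKS (lowest first):
  #5: 3@101
  #3: 5@105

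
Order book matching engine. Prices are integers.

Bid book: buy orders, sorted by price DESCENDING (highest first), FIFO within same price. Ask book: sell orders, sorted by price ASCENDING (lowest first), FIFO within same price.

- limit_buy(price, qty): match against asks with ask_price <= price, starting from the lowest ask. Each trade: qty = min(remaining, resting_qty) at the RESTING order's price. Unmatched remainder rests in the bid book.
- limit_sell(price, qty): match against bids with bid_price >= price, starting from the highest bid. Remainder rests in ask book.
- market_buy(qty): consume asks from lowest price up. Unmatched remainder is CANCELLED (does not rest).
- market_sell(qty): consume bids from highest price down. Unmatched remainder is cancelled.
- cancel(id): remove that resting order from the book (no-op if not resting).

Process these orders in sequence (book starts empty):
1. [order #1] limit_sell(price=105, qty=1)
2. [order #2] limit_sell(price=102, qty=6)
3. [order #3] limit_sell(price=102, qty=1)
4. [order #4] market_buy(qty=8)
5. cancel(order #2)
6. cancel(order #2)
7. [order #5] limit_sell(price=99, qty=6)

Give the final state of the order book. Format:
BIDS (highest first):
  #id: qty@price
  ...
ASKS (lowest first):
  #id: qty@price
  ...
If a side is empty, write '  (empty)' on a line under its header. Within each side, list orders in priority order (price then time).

Answer: BIDS (highest first):
  (empty)
ASKS (lowest first):
  #5: 6@99

Derivation:
After op 1 [order #1] limit_sell(price=105, qty=1): fills=none; bids=[-] asks=[#1:1@105]
After op 2 [order #2] limit_sell(price=102, qty=6): fills=none; bids=[-] asks=[#2:6@102 #1:1@105]
After op 3 [order #3] limit_sell(price=102, qty=1): fills=none; bids=[-] asks=[#2:6@102 #3:1@102 #1:1@105]
After op 4 [order #4] market_buy(qty=8): fills=#4x#2:6@102 #4x#3:1@102 #4x#1:1@105; bids=[-] asks=[-]
After op 5 cancel(order #2): fills=none; bids=[-] asks=[-]
After op 6 cancel(order #2): fills=none; bids=[-] asks=[-]
After op 7 [order #5] limit_sell(price=99, qty=6): fills=none; bids=[-] asks=[#5:6@99]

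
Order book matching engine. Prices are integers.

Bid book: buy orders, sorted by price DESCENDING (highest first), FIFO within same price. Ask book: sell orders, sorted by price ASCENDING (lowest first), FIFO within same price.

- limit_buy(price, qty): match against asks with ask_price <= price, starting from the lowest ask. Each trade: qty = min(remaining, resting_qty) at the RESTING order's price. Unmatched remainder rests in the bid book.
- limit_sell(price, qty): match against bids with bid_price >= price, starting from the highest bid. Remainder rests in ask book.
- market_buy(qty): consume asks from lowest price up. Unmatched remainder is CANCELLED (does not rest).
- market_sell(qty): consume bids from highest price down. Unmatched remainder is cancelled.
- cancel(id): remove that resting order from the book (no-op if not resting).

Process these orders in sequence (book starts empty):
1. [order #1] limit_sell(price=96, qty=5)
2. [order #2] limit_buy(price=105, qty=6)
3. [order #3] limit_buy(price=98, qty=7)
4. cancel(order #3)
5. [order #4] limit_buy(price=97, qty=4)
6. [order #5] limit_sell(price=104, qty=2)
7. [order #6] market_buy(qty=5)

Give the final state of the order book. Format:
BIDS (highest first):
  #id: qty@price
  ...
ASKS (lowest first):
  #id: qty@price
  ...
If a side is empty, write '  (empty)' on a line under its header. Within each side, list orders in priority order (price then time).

Answer: BIDS (highest first):
  #4: 4@97
ASKS (lowest first):
  (empty)

Derivation:
After op 1 [order #1] limit_sell(price=96, qty=5): fills=none; bids=[-] asks=[#1:5@96]
After op 2 [order #2] limit_buy(price=105, qty=6): fills=#2x#1:5@96; bids=[#2:1@105] asks=[-]
After op 3 [order #3] limit_buy(price=98, qty=7): fills=none; bids=[#2:1@105 #3:7@98] asks=[-]
After op 4 cancel(order #3): fills=none; bids=[#2:1@105] asks=[-]
After op 5 [order #4] limit_buy(price=97, qty=4): fills=none; bids=[#2:1@105 #4:4@97] asks=[-]
After op 6 [order #5] limit_sell(price=104, qty=2): fills=#2x#5:1@105; bids=[#4:4@97] asks=[#5:1@104]
After op 7 [order #6] market_buy(qty=5): fills=#6x#5:1@104; bids=[#4:4@97] asks=[-]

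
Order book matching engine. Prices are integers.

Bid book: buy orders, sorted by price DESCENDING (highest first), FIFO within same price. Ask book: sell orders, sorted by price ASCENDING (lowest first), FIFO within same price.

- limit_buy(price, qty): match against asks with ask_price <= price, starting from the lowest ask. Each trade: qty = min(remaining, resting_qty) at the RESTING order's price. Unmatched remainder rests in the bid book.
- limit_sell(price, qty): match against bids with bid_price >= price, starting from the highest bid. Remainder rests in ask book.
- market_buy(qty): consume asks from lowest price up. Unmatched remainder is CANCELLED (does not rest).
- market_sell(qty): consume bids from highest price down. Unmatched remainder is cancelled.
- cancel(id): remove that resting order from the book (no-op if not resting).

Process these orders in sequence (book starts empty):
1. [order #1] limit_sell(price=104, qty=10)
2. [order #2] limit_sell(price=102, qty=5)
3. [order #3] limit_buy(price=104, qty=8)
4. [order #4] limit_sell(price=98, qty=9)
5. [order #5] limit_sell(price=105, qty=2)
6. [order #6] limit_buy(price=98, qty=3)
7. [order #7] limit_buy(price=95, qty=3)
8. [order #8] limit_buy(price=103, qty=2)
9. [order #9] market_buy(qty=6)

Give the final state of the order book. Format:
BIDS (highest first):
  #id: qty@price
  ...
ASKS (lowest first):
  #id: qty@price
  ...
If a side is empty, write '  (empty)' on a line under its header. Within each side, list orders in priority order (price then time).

Answer: BIDS (highest first):
  #7: 3@95
ASKS (lowest first):
  #1: 5@104
  #5: 2@105

Derivation:
After op 1 [order #1] limit_sell(price=104, qty=10): fills=none; bids=[-] asks=[#1:10@104]
After op 2 [order #2] limit_sell(price=102, qty=5): fills=none; bids=[-] asks=[#2:5@102 #1:10@104]
After op 3 [order #3] limit_buy(price=104, qty=8): fills=#3x#2:5@102 #3x#1:3@104; bids=[-] asks=[#1:7@104]
After op 4 [order #4] limit_sell(price=98, qty=9): fills=none; bids=[-] asks=[#4:9@98 #1:7@104]
After op 5 [order #5] limit_sell(price=105, qty=2): fills=none; bids=[-] asks=[#4:9@98 #1:7@104 #5:2@105]
After op 6 [order #6] limit_buy(price=98, qty=3): fills=#6x#4:3@98; bids=[-] asks=[#4:6@98 #1:7@104 #5:2@105]
After op 7 [order #7] limit_buy(price=95, qty=3): fills=none; bids=[#7:3@95] asks=[#4:6@98 #1:7@104 #5:2@105]
After op 8 [order #8] limit_buy(price=103, qty=2): fills=#8x#4:2@98; bids=[#7:3@95] asks=[#4:4@98 #1:7@104 #5:2@105]
After op 9 [order #9] market_buy(qty=6): fills=#9x#4:4@98 #9x#1:2@104; bids=[#7:3@95] asks=[#1:5@104 #5:2@105]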